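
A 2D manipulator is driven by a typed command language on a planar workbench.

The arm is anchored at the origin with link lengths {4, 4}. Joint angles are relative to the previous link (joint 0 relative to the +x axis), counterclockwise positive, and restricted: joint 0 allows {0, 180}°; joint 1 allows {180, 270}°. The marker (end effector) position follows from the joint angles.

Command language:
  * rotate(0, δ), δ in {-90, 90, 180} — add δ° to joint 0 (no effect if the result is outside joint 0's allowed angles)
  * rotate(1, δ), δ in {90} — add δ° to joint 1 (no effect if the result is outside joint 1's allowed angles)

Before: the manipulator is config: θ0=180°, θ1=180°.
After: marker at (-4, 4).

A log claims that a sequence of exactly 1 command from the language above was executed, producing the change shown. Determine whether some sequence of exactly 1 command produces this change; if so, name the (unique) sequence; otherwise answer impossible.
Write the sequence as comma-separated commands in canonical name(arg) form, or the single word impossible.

t0: config: θ0=180°, θ1=180°
step 1 (rotate(1, 90)): config: θ0=180°, θ1=270°
all 4 alternatives checked — unique.

rotate(1, 90)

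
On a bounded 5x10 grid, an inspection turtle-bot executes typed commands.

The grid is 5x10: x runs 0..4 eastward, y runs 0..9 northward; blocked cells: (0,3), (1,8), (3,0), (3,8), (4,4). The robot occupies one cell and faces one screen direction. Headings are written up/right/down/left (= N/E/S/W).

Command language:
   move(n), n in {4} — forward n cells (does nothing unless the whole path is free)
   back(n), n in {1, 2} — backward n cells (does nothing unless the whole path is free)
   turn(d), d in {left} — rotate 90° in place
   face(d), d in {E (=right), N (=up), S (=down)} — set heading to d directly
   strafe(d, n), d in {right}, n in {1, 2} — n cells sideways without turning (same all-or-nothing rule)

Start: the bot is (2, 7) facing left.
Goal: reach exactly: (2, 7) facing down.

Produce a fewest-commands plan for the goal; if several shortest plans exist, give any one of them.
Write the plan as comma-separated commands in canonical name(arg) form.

face(S)

begin: (2, 7) facing left
t=1 face(S) ⇒ (2, 7) facing down
minimal: 1 command(s), checked below 1.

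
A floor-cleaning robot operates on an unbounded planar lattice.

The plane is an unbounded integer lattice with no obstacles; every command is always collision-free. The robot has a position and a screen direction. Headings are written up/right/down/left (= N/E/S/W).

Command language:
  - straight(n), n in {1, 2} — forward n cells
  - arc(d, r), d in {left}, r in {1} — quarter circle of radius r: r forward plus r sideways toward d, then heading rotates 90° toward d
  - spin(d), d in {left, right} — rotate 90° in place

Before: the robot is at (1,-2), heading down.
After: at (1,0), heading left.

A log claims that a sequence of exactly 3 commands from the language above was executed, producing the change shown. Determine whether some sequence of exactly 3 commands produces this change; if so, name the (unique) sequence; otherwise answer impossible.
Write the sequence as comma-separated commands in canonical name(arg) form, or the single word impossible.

key: order matters: swapping spin(left) and arc(left, 1) lands elsewhere
t0: at (1,-2), heading down
t=1 spin(left) ⇒ at (1,-2), heading right
t=2 arc(left, 1) ⇒ at (2,-1), heading up
t=3 arc(left, 1) ⇒ at (1,0), heading left
uniquely the one of 125 3-step routes that fits.

spin(left), arc(left, 1), arc(left, 1)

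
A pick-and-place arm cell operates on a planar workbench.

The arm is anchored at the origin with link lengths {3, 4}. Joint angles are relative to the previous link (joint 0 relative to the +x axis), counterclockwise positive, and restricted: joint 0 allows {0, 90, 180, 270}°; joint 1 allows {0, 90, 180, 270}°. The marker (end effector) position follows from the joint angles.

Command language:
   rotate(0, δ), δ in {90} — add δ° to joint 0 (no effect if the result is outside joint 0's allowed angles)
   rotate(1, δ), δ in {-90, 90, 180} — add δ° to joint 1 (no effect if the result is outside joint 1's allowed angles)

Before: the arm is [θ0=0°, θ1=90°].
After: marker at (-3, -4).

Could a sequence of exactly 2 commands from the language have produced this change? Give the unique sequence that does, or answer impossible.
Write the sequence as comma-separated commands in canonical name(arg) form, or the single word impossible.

rotate(0, 90), rotate(0, 90)

initial: [θ0=0°, θ1=90°]
t=1 rotate(0, 90) ⇒ [θ0=90°, θ1=90°]
t=2 rotate(0, 90) ⇒ [θ0=180°, θ1=90°]
uniquely the one of 16 2-step routes that fits.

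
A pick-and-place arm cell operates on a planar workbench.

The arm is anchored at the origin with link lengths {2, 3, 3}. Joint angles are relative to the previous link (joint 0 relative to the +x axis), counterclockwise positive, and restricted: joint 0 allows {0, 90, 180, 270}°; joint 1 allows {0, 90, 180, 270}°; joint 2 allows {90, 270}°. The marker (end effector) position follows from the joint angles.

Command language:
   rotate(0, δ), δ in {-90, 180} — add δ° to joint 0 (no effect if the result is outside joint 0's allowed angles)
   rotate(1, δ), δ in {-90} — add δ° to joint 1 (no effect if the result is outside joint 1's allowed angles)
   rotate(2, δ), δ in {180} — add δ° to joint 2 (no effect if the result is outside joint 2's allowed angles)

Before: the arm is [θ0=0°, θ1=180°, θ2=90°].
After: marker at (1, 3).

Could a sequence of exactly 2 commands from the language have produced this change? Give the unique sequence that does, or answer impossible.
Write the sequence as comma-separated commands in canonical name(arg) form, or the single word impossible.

rotate(0, -90), rotate(0, -90)

t0: [θ0=0°, θ1=180°, θ2=90°]
t=1 rotate(0, -90) ⇒ [θ0=270°, θ1=180°, θ2=90°]
t=2 rotate(0, -90) ⇒ [θ0=180°, θ1=180°, θ2=90°]
no rival 2-sequence matches.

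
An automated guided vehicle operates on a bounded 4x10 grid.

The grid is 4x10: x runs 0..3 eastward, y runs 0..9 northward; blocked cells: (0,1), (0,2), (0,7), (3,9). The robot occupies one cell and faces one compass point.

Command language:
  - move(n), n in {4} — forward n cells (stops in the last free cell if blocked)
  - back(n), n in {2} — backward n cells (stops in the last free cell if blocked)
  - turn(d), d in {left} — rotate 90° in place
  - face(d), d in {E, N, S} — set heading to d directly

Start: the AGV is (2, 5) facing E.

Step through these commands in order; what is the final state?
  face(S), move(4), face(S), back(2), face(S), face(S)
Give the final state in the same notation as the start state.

begin: (2, 5) facing E
t=1 face(S) ⇒ (2, 5) facing S
t=2 move(4) ⇒ (2, 1) facing S
t=3 face(S) ⇒ (2, 1) facing S
t=4 back(2) ⇒ (2, 3) facing S
t=5 face(S) ⇒ (2, 3) facing S
t=6 face(S) ⇒ (2, 3) facing S

(2, 3) facing S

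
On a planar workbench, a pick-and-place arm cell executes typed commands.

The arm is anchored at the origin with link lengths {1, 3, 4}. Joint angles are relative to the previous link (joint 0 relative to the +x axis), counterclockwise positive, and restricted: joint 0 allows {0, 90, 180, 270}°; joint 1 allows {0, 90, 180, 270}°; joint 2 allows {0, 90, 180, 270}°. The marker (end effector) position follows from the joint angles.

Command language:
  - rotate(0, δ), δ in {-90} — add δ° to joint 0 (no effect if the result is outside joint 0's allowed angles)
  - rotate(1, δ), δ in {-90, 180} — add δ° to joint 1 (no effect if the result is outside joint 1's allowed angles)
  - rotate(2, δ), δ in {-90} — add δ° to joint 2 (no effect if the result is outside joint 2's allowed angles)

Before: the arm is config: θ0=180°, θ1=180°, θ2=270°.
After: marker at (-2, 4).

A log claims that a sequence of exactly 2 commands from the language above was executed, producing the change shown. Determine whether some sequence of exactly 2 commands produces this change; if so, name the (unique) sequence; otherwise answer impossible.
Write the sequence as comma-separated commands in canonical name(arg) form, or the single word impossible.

rotate(0, -90), rotate(0, -90)

begin: config: θ0=180°, θ1=180°, θ2=270°
step 1 (rotate(0, -90)): config: θ0=90°, θ1=180°, θ2=270°
step 2 (rotate(0, -90)): config: θ0=0°, θ1=180°, θ2=270°
uniquely the one of 16 2-step routes that fits.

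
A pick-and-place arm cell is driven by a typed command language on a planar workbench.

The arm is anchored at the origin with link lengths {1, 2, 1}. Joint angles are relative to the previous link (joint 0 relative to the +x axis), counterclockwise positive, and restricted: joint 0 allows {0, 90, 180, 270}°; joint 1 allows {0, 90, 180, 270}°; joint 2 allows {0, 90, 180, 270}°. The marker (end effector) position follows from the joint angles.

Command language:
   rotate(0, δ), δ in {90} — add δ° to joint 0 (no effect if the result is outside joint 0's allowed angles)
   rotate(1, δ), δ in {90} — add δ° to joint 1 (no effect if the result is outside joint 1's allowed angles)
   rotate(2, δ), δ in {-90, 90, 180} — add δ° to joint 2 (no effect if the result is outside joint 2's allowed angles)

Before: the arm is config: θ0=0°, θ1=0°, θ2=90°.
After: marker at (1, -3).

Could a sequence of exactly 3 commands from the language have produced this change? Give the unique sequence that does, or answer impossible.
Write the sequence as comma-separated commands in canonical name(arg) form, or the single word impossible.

t0: config: θ0=0°, θ1=0°, θ2=90°
t=1 rotate(0, 90) ⇒ config: θ0=90°, θ1=0°, θ2=90°
t=2 rotate(0, 90) ⇒ config: θ0=180°, θ1=0°, θ2=90°
t=3 rotate(0, 90) ⇒ config: θ0=270°, θ1=0°, θ2=90°
no other 3-command option fits: unique.

rotate(0, 90), rotate(0, 90), rotate(0, 90)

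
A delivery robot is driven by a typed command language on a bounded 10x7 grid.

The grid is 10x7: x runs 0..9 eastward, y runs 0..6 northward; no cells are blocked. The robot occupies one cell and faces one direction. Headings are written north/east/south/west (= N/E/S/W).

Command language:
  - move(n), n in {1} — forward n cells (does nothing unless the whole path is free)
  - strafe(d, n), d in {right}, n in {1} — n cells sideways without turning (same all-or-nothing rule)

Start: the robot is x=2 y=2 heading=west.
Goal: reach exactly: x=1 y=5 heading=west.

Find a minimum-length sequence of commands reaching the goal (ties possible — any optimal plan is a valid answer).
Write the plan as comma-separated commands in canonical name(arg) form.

strafe(right, 1), strafe(right, 1), strafe(right, 1), move(1)

from: x=2 y=2 heading=west
1. strafe(right, 1) → x=2 y=3 heading=west
2. strafe(right, 1) → x=2 y=4 heading=west
3. strafe(right, 1) → x=2 y=5 heading=west
4. move(1) → x=1 y=5 heading=west
shorter routes all fall short; 4 is best.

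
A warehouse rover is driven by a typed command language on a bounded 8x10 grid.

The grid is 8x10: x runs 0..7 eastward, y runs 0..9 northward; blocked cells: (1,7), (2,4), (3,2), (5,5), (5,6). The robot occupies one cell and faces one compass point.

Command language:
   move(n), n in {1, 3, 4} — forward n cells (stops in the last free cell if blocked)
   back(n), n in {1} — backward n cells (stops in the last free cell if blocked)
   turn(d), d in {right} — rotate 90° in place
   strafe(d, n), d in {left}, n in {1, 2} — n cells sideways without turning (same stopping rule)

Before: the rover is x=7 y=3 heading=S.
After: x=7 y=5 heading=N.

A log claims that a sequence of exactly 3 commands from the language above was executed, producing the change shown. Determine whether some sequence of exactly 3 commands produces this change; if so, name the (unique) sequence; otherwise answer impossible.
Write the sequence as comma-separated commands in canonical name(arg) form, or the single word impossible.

impossible

all 343 sequences checked — none match.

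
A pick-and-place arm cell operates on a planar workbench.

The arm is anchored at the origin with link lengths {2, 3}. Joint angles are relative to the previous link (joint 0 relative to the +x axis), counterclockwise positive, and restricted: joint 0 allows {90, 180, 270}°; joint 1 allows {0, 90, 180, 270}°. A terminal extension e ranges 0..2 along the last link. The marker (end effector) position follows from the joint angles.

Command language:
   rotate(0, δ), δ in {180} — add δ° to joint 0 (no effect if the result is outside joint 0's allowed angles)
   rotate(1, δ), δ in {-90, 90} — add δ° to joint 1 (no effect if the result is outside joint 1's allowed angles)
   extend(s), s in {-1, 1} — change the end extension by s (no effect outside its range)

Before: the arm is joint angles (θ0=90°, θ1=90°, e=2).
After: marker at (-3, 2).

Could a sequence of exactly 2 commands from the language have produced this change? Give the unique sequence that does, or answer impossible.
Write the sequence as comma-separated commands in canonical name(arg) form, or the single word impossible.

begin: joint angles (θ0=90°, θ1=90°, e=2)
1. extend(-1) → joint angles (θ0=90°, θ1=90°, e=1)
2. extend(-1) → joint angles (θ0=90°, θ1=90°, e=0)
all 25 alternatives checked — unique.

extend(-1), extend(-1)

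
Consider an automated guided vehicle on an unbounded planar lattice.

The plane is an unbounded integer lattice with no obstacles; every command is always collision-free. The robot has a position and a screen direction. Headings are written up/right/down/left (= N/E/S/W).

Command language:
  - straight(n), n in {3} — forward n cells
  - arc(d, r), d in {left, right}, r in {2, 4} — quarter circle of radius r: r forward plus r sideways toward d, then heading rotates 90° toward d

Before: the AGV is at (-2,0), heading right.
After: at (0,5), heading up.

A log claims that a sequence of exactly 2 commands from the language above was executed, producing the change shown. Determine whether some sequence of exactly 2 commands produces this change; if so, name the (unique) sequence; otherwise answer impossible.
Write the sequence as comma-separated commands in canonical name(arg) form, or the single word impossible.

arc(left, 2), straight(3)

key: cell and facing (now N) both changed — the 2 commands mix motion and turning
begin: at (-2,0), heading right
[1] after arc(left, 2): at (0,2), heading up
[2] after straight(3): at (0,5), heading up
no rival 2-sequence matches.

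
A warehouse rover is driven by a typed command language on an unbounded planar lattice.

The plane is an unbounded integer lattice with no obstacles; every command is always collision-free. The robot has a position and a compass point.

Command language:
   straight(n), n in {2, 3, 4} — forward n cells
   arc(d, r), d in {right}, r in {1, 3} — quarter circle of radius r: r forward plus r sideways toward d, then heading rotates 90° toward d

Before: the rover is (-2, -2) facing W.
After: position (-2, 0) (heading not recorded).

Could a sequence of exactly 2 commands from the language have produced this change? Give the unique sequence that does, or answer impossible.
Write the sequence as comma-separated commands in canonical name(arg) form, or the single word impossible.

arc(right, 1), arc(right, 1)

initial: (-2, -2) facing W
step 1 (arc(right, 1)): (-3, -1) facing N
step 2 (arc(right, 1)): (-2, 0) facing E
no other 2-command option fits: unique.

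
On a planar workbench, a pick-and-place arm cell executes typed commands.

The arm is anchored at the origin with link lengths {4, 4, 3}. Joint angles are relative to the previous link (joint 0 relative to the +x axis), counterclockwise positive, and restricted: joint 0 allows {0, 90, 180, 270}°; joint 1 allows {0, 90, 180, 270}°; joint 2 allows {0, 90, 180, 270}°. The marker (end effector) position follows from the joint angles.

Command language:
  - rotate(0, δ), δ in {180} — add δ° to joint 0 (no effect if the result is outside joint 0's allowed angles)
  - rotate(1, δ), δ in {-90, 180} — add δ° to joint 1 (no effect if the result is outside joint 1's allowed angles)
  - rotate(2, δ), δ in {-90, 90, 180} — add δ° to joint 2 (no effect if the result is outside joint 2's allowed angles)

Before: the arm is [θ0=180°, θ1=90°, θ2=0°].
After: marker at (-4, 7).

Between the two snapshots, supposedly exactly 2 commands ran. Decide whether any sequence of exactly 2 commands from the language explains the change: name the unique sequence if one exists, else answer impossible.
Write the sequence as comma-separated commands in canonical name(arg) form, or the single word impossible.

rotate(1, -90), rotate(1, -90)

from: [θ0=180°, θ1=90°, θ2=0°]
t=1 rotate(1, -90) ⇒ [θ0=180°, θ1=0°, θ2=0°]
t=2 rotate(1, -90) ⇒ [θ0=180°, θ1=270°, θ2=0°]
uniquely the one of 36 2-step routes that fits.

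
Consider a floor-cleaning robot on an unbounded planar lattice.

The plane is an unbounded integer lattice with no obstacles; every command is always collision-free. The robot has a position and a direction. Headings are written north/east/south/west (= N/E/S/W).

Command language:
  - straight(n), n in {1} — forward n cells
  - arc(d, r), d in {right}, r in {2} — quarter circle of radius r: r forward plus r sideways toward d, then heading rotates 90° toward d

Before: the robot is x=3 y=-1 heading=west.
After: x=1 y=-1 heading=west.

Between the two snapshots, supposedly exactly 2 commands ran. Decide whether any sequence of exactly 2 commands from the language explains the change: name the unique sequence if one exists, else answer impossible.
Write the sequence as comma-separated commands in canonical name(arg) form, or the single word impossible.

key: still facing W at the end — nothing in the sequence rotates
begin: x=3 y=-1 heading=west
[1] after straight(1): x=2 y=-1 heading=west
[2] after straight(1): x=1 y=-1 heading=west
no other 2-command option fits: unique.

straight(1), straight(1)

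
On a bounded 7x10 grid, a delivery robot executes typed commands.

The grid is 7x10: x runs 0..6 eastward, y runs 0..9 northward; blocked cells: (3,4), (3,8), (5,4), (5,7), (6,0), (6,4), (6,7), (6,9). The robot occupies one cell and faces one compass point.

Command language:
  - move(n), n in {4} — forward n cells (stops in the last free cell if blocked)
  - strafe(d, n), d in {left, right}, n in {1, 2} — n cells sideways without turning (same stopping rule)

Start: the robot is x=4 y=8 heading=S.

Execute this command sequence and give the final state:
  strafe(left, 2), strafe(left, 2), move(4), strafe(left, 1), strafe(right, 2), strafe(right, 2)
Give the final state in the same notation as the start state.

x=4 y=8 heading=S

t0: x=4 y=8 heading=S
1. strafe(left, 2) → x=6 y=8 heading=S
2. strafe(left, 2) → x=6 y=8 heading=S
3. move(4) → x=6 y=8 heading=S
4. strafe(left, 1) → x=6 y=8 heading=S
5. strafe(right, 2) → x=4 y=8 heading=S
6. strafe(right, 2) → x=4 y=8 heading=S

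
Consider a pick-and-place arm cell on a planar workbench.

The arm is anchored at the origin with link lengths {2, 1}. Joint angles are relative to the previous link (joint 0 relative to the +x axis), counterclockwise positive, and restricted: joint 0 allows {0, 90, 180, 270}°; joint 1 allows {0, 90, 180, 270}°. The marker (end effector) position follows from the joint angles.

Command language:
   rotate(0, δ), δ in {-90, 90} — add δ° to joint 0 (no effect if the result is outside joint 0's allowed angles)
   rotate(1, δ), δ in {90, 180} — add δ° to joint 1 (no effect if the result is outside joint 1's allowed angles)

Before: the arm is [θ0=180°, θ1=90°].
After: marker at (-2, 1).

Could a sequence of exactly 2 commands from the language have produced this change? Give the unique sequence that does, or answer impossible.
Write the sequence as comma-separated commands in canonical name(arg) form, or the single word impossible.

initial: [θ0=180°, θ1=90°]
t=1 rotate(1, 90) ⇒ [θ0=180°, θ1=180°]
t=2 rotate(1, 90) ⇒ [θ0=180°, θ1=270°]
all 16 alternatives checked — unique.

rotate(1, 90), rotate(1, 90)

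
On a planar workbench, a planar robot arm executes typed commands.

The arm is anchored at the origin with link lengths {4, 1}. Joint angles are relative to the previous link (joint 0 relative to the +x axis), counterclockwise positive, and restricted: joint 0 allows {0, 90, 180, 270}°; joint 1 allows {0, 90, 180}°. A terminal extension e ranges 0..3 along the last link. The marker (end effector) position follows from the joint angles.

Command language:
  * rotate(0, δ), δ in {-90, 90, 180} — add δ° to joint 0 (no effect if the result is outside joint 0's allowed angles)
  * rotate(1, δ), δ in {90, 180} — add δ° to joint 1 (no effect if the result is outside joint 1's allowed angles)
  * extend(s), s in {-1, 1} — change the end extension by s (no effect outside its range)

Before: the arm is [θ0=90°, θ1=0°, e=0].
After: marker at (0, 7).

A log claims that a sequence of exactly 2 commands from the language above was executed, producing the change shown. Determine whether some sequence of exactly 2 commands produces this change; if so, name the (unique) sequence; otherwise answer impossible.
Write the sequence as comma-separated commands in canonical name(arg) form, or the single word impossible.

initial: [θ0=90°, θ1=0°, e=0]
[1] after extend(1): [θ0=90°, θ1=0°, e=1]
[2] after extend(1): [θ0=90°, θ1=0°, e=2]
no rival 2-sequence matches.

extend(1), extend(1)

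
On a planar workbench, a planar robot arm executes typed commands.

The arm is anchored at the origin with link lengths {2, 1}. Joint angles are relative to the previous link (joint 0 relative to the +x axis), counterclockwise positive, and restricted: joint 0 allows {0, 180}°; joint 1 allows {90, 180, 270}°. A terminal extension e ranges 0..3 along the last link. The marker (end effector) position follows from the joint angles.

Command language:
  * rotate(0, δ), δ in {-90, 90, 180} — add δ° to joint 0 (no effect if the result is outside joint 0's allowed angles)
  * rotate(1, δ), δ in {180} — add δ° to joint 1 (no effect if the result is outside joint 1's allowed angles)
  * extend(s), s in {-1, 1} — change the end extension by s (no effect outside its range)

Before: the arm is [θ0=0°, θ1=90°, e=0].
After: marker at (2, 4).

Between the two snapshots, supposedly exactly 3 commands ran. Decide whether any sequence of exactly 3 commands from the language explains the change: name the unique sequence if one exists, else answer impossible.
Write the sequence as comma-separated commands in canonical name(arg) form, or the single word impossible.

start: [θ0=0°, θ1=90°, e=0]
1. extend(1) → [θ0=0°, θ1=90°, e=1]
2. extend(1) → [θ0=0°, θ1=90°, e=2]
3. extend(1) → [θ0=0°, θ1=90°, e=3]
all 216 alternatives checked — unique.

extend(1), extend(1), extend(1)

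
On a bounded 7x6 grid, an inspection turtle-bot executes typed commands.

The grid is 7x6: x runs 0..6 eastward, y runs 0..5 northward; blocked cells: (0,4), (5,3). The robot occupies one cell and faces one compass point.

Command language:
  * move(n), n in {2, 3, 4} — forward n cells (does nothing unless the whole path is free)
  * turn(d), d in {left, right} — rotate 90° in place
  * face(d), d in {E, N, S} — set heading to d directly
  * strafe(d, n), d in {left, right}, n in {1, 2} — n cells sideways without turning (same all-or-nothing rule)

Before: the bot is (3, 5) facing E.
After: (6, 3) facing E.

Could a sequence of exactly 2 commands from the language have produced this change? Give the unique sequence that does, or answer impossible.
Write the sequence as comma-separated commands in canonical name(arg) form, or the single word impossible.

key: heading stays E — no command in the sequence turns
begin: (3, 5) facing E
1. move(3) → (6, 5) facing E
2. strafe(right, 2) → (6, 3) facing E
uniquely the one of 144 2-step routes that fits.

move(3), strafe(right, 2)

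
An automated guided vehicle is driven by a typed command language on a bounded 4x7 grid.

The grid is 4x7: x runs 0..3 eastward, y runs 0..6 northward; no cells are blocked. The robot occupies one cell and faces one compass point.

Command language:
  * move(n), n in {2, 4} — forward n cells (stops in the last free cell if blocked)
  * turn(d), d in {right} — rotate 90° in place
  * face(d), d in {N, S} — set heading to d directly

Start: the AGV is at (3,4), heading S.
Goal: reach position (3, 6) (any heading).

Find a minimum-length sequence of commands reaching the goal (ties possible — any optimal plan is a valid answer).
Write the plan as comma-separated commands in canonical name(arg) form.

face(N), move(4)

begin: at (3,4), heading S
t=1 face(N) ⇒ at (3,4), heading N
t=2 move(4) ⇒ at (3,6), heading N
minimal: 2 command(s), checked below 2.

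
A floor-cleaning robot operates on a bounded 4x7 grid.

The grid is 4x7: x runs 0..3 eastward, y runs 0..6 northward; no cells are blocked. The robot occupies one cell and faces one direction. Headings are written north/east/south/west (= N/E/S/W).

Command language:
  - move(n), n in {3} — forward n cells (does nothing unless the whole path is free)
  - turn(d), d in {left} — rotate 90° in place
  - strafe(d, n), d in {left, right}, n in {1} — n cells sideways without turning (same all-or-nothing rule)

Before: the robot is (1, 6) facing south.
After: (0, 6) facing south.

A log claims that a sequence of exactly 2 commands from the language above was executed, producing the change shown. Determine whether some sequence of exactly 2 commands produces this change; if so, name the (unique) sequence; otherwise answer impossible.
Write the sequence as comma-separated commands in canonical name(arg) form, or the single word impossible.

key: the second strafe(right, 1) would leave the grid, so it does nothing
initial: (1, 6) facing south
step 1 (strafe(right, 1)): (0, 6) facing south
step 2 (strafe(right, 1)): (0, 6) facing south
uniquely the one of 16 2-step routes that fits.

strafe(right, 1), strafe(right, 1)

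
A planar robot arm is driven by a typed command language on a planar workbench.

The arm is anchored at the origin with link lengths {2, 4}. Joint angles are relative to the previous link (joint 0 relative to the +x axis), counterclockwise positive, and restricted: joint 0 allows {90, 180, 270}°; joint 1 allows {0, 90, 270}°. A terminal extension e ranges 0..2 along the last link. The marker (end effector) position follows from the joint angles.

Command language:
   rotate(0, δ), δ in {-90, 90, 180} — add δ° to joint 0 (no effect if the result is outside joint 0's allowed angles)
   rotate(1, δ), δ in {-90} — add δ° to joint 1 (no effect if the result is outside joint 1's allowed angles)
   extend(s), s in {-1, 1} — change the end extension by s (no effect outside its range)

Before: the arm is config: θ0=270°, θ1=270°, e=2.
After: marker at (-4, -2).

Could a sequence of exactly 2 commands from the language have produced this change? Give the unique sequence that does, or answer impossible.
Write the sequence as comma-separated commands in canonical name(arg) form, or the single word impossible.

extend(-1), extend(-1)

begin: config: θ0=270°, θ1=270°, e=2
step 1 (extend(-1)): config: θ0=270°, θ1=270°, e=1
step 2 (extend(-1)): config: θ0=270°, θ1=270°, e=0
no rival 2-sequence matches.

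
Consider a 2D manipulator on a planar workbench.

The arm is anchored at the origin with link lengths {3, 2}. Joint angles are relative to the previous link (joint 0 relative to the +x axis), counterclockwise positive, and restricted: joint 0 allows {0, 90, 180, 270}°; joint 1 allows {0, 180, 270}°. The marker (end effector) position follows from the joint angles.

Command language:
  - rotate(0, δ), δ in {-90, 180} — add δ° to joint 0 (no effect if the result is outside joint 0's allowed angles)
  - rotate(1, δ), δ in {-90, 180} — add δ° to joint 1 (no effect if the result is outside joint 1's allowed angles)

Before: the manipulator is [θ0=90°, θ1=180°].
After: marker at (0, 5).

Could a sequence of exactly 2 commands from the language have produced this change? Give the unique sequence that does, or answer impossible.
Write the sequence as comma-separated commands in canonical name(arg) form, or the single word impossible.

rotate(1, -90), rotate(1, 180)

key: order matters: swapping rotate(1, -90) and rotate(1, 180) lands elsewhere
from: [θ0=90°, θ1=180°]
[1] after rotate(1, -90): [θ0=90°, θ1=180°]
[2] after rotate(1, 180): [θ0=90°, θ1=0°]
all 16 alternatives checked — unique.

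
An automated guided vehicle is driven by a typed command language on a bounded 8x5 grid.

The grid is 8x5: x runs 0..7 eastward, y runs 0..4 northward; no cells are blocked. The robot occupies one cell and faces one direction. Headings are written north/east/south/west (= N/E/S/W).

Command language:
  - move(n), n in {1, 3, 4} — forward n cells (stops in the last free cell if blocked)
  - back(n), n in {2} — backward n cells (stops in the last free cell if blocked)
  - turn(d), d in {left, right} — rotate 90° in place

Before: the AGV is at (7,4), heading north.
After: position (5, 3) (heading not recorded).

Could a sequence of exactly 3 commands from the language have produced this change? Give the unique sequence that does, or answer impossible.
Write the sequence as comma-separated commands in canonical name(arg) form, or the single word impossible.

impossible

checked all 3-command options: none fits.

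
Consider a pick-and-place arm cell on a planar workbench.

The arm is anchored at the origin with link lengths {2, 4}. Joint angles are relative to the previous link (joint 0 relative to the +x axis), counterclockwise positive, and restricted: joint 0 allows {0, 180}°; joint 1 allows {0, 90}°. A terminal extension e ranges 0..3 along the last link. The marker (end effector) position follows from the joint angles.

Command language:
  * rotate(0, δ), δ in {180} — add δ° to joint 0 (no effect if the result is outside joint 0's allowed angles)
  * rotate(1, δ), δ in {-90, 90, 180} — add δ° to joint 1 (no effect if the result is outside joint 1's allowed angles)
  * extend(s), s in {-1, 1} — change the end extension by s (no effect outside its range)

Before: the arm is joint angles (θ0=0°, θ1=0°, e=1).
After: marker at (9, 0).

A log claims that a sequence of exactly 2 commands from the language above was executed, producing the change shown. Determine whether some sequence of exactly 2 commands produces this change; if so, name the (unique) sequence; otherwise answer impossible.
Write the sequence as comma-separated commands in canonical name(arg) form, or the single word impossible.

extend(1), extend(1)

begin: joint angles (θ0=0°, θ1=0°, e=1)
step 1 (extend(1)): joint angles (θ0=0°, θ1=0°, e=2)
step 2 (extend(1)): joint angles (θ0=0°, θ1=0°, e=3)
no other 2-command option fits: unique.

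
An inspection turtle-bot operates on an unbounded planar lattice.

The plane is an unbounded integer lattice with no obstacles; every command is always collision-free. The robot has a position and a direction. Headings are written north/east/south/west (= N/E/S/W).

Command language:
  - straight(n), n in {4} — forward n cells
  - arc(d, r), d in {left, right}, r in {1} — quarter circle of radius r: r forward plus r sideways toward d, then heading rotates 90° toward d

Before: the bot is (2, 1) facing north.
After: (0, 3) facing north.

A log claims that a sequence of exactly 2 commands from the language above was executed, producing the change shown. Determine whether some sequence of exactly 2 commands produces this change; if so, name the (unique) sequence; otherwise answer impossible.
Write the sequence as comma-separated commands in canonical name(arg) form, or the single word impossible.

key: running arc(right, 1) before arc(left, 1) would end elsewhere — order is forced
begin: (2, 1) facing north
[1] after arc(left, 1): (1, 2) facing west
[2] after arc(right, 1): (0, 3) facing north
all 9 alternatives checked — unique.

arc(left, 1), arc(right, 1)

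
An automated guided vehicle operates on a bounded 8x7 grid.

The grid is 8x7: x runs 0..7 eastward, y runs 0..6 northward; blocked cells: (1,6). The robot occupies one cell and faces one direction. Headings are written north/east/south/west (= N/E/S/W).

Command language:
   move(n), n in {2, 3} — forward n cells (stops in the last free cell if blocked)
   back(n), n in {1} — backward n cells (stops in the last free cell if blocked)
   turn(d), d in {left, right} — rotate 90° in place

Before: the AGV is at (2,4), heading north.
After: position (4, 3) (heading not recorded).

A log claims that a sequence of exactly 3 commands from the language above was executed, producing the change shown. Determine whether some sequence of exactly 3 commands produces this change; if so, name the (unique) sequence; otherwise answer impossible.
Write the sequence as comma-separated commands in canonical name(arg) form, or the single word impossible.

key: running move(2) before back(1) would end elsewhere — order is forced
begin: at (2,4), heading north
1. back(1) → at (2,3), heading north
2. turn(right) → at (2,3), heading east
3. move(2) → at (4,3), heading east
no rival 3-sequence matches.

back(1), turn(right), move(2)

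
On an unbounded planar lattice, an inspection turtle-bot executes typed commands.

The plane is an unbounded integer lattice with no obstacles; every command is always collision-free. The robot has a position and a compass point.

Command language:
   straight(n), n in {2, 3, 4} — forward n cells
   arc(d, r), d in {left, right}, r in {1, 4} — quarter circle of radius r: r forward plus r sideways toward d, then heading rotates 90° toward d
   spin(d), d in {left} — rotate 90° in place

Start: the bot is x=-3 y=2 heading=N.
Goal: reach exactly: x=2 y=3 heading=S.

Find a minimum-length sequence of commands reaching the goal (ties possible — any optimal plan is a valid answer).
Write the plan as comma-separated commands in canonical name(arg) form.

begin: x=-3 y=2 heading=N
[1] after straight(4): x=-3 y=6 heading=N
[2] after arc(right, 1): x=-2 y=7 heading=E
[3] after arc(right, 4): x=2 y=3 heading=S
shorter routes all fall short; 3 is best.

straight(4), arc(right, 1), arc(right, 4)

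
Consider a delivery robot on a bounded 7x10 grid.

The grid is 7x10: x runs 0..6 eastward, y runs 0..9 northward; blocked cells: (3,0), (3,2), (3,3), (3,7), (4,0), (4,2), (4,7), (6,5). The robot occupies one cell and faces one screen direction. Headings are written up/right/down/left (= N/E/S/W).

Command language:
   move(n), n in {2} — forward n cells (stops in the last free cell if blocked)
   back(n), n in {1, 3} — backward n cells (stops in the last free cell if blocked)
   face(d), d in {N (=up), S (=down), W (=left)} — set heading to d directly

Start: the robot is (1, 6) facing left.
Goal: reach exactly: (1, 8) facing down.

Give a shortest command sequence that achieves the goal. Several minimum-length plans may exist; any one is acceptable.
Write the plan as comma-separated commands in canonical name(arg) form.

t0: (1, 6) facing left
[1] after face(N): (1, 6) facing up
[2] after move(2): (1, 8) facing up
[3] after face(S): (1, 8) facing down
no 2-step plan works, so 3 is optimal.

face(N), move(2), face(S)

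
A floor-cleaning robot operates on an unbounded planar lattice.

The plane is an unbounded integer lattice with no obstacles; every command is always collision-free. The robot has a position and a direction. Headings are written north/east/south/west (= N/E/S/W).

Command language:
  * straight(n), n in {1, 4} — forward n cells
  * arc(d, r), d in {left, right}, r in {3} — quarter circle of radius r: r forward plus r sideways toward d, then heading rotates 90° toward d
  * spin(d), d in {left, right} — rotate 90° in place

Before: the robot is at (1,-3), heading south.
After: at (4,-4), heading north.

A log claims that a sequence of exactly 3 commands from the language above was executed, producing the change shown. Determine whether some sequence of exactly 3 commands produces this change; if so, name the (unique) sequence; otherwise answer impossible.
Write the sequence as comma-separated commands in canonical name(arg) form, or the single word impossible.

straight(4), spin(left), arc(left, 3)

key: cell and facing (now N) both changed — the 3 commands mix motion and turning
from: at (1,-3), heading south
t=1 straight(4) ⇒ at (1,-7), heading south
t=2 spin(left) ⇒ at (1,-7), heading east
t=3 arc(left, 3) ⇒ at (4,-4), heading north
all 216 alternatives checked — unique.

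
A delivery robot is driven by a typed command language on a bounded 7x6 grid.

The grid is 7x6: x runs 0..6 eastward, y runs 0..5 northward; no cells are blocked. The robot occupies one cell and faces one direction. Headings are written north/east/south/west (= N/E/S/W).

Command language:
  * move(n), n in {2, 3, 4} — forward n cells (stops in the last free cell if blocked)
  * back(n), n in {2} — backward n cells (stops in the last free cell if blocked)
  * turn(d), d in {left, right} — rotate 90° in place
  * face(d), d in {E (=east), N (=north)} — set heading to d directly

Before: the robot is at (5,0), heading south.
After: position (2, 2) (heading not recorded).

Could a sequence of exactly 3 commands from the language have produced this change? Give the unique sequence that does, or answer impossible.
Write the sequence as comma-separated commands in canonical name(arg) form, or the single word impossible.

key: running move(3) before back(2) would end elsewhere — order is forced
t0: at (5,0), heading south
[1] after back(2): at (5,2), heading south
[2] after turn(right): at (5,2), heading west
[3] after move(3): at (2,2), heading west
uniquely the one of 512 3-step routes that fits.

back(2), turn(right), move(3)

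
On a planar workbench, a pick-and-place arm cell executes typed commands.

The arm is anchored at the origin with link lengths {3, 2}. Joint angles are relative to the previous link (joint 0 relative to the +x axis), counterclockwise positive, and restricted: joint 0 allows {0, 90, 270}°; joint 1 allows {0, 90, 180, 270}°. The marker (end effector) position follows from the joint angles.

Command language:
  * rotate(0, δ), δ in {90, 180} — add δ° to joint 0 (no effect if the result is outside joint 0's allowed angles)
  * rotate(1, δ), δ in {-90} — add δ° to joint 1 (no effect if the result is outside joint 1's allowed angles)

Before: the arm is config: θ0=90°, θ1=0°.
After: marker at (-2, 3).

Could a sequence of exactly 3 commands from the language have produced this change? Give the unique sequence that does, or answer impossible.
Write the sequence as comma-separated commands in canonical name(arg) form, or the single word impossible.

rotate(1, -90), rotate(1, -90), rotate(1, -90)

from: config: θ0=90°, θ1=0°
step 1 (rotate(1, -90)): config: θ0=90°, θ1=270°
step 2 (rotate(1, -90)): config: θ0=90°, θ1=180°
step 3 (rotate(1, -90)): config: θ0=90°, θ1=90°
no other 3-command option fits: unique.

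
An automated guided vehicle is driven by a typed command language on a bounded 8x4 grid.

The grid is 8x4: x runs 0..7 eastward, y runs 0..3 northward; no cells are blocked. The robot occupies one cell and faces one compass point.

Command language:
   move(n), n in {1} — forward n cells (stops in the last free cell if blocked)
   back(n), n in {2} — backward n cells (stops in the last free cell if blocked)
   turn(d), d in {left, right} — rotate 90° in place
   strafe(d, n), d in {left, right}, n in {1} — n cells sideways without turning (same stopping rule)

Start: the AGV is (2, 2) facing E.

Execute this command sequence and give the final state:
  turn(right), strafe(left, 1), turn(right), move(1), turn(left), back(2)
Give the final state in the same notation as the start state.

begin: (2, 2) facing E
t=1 turn(right) ⇒ (2, 2) facing S
t=2 strafe(left, 1) ⇒ (3, 2) facing S
t=3 turn(right) ⇒ (3, 2) facing W
t=4 move(1) ⇒ (2, 2) facing W
t=5 turn(left) ⇒ (2, 2) facing S
t=6 back(2) ⇒ (2, 3) facing S

(2, 3) facing S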